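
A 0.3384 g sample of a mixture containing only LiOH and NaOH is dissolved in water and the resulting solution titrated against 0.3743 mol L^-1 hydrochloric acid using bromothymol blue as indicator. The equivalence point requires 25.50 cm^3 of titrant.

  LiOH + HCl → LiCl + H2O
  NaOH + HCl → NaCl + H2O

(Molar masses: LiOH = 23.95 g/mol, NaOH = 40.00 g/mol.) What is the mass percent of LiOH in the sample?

19.13 %

n(HCl) = 0.02550 × 0.3743 = 9.545 × 10^-3 mol
Let x = n(LiOH), y = n(NaOH).
Titrant: 1x + 1y = 9.545 × 10^-3;  mass: 23.95x + 40.00y = 0.3384
Solving, x = 2.703 × 10^-3 mol, y = 6.841 × 10^-3 mol
mass of LiOH = 2.703 × 10^-3 × 23.95 = 0.06474 g
% LiOH = 0.06474 / 0.3384 × 100 = 19.13 %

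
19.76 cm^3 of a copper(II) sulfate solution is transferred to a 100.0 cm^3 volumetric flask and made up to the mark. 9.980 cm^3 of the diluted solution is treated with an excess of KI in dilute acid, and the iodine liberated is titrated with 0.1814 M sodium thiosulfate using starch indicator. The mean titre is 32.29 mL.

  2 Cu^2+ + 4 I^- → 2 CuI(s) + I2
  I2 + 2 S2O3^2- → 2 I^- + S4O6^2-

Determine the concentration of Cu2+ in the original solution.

2.970 M

n(S2O3^2-) = 0.03229 × 0.1814 = 5.857 × 10^-3 mol
n(I2) = n(S2O3^2-)/2 = 2.929 × 10^-3 mol
From the 2:1 ratio, n(Cu2+) in the aliquot = 2/1 × 2.929 × 10^-3 = 5.857 × 10^-3 mol
[Cu2+]_dilute = 5.857 × 10^-3 / 0.009980 = 0.5869 mol/L
[Cu2+]_original = 0.5869 × 100.0/19.76 = 2.970 mol/L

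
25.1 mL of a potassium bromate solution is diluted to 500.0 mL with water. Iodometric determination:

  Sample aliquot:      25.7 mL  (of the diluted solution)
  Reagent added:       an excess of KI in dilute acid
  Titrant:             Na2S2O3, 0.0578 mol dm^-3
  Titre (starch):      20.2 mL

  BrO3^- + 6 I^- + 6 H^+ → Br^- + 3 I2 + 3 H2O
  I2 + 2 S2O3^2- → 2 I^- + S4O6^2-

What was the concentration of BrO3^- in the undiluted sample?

n(S2O3^2-) = 0.0202 × 0.0578 = 1.17 × 10^-3 mol
n(I2) = n(S2O3^2-)/2 = 5.84 × 10^-4 mol
From the 1:3 ratio, n(BrO3^-) in the aliquot = 1/3 × 5.84 × 10^-4 = 1.95 × 10^-4 mol
[BrO3^-]_dilute = 1.95 × 10^-4 / 0.0257 = 0.00757 mol/L
[BrO3^-]_original = 0.00757 × 500.0/25.1 = 0.151 mol/L

0.151 mol/L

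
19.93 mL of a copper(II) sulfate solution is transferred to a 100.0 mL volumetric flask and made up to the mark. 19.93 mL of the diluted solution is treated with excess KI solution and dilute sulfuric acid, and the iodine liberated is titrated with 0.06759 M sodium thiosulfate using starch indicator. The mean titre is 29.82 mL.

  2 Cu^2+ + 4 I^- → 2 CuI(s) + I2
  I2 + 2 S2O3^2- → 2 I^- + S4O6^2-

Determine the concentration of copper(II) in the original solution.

0.5074 M

n(S2O3^2-) = 0.02982 × 0.06759 = 2.016 × 10^-3 mol
n(I2) = n(S2O3^2-)/2 = 1.008 × 10^-3 mol
From the 2:1 ratio, n(Cu2+) in the aliquot = 2/1 × 1.008 × 10^-3 = 2.016 × 10^-3 mol
[Cu2+]_dilute = 2.016 × 10^-3 / 0.01993 = 0.1011 mol/L
[Cu2+]_original = 0.1011 × 100.0/19.93 = 0.5074 mol/L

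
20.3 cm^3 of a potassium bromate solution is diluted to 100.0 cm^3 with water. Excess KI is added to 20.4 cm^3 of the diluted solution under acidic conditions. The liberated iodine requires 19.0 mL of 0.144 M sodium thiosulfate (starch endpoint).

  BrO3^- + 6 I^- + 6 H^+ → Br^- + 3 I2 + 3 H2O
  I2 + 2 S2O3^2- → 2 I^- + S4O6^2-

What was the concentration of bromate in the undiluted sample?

n(S2O3^2-) = 0.0190 × 0.144 = 2.74 × 10^-3 mol
n(I2) = n(S2O3^2-)/2 = 1.37 × 10^-3 mol
From the 1:3 ratio, n(BrO3^-) in the aliquot = 1/3 × 1.37 × 10^-3 = 4.56 × 10^-4 mol
[BrO3^-]_dilute = 4.56 × 10^-4 / 0.0204 = 0.0224 mol/L
[BrO3^-]_original = 0.0224 × 100.0/20.3 = 0.110 mol/L

0.110 M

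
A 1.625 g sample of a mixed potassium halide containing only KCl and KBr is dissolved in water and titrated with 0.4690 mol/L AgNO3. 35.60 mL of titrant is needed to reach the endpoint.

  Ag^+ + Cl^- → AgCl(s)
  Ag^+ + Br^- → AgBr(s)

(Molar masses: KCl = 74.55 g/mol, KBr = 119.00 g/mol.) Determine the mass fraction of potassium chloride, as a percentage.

n(AgNO3) = 0.03560 × 0.4690 = 0.01670 mol
Let x = n(KCl), y = n(KBr).
Titrant: 1x + 1y = 0.01670;  mass: 74.55x + 119.00y = 1.625
Solving, x = 8.141 × 10^-3 mol, y = 8.555 × 10^-3 mol
mass of KCl = 8.141 × 10^-3 × 74.55 = 0.6069 g
% KCl = 0.6069 / 1.625 × 100 = 37.35 %

37.35 %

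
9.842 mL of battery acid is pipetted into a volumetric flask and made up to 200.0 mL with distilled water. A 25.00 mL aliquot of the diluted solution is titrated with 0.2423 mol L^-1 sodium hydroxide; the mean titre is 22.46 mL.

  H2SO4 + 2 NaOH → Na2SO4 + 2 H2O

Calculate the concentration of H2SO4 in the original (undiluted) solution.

2.212 mol/L

n(NaOH) = 0.02246 × 0.2423 = 5.442 × 10^-3 mol
From the 1:2 ratio, n(H2SO4) in the aliquot = 1/2 × 5.442 × 10^-3 = 2.721 × 10^-3 mol
[H2SO4]_dilute = 2.721 × 10^-3 / 0.02500 = 0.1088 mol/L
Dilution factor = 200.0 / 9.842 = 20.32
[H2SO4]_stock = 0.1088 × 20.32 = 2.212 mol/L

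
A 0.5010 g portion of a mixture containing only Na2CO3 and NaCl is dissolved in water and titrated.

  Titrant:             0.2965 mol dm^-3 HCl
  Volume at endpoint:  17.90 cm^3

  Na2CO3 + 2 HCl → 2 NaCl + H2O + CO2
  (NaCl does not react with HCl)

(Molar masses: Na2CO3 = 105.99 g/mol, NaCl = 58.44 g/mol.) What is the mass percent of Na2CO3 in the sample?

56.14 %

n(HCl) = 0.01790 × 0.2965 = 5.307 × 10^-3 mol
Let x = n(Na2CO3), y = n(NaCl).
Titrant: 2x = 5.307 × 10^-3;  mass: 105.99x + 58.44y = 0.5010
Solving, x = 2.654 × 10^-3 mol, y = 3.760 × 10^-3 mol
mass of Na2CO3 = 2.654 × 10^-3 × 105.99 = 0.2813 g
% Na2CO3 = 0.2813 / 0.5010 × 100 = 56.14 %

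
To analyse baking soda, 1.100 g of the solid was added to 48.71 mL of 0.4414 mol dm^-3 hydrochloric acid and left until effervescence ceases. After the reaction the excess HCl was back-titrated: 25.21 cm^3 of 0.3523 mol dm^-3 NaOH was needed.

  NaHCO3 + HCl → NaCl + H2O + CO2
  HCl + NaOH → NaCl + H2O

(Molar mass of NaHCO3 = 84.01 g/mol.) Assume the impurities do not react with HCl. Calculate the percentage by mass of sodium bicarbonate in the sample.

n(HCl) added = 0.04871 × 0.4414 = 0.02150 mol
n(NaOH) used in back-titration = 0.02521 × 0.3523 = 8.881 × 10^-3 mol
n(HCl) left over = 8.881 × 10^-3 mol (1:1 ratio)
n(HCl) consumed by analyte = 0.02150 − 8.881 × 10^-3 = 0.01262 mol
n(NaHCO3) = 0.01262 mol (1:1 ratio)
mass of NaHCO3 = 0.01262 × 84.01 = 1.060 g
% NaHCO3 = 1.060 / 1.100 × 100 = 96.38 %

96.38 %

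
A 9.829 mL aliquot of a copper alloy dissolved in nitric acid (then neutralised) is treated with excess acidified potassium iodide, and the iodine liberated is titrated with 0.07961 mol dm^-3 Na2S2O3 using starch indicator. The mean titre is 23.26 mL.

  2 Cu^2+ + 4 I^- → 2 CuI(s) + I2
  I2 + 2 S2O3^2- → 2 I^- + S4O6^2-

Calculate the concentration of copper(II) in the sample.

0.1884 mol/L

n(S2O3^2-) = 0.02326 × 0.07961 = 1.852 × 10^-3 mol
n(I2) = n(S2O3^2-)/2 = 9.259 × 10^-4 mol
From the 2:1 ratio, n(Cu2+) in the aliquot = 2/1 × 9.259 × 10^-4 = 1.852 × 10^-3 mol
[Cu2+] = 1.852 × 10^-3 / 0.009829 = 0.1884 mol/L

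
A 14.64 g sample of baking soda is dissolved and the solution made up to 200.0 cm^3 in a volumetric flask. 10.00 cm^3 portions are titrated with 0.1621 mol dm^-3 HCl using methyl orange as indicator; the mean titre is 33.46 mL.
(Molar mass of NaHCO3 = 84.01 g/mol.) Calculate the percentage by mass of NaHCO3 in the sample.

NaHCO3 + HCl → NaCl + H2O + CO2
n(HCl) per titration = 0.03346 × 0.1621 = 5.424 × 10^-3 mol
n(NaHCO3) in each aliquot = 5.424 × 10^-3 mol (1:1 ratio)
n(NaHCO3) in the whole flask = 5.424 × 10^-3 × 200.0/10.00 = 0.1085 mol
mass of NaHCO3 = 0.1085 × 84.01 = 9.113 g
% NaHCO3 = 9.113 / 14.64 × 100 = 62.25 %

62.25 %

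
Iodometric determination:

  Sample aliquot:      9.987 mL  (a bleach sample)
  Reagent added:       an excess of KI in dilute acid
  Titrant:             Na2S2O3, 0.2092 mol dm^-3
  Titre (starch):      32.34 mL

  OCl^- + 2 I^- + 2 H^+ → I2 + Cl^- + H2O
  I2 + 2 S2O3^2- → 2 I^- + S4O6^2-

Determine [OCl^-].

n(S2O3^2-) = 0.03234 × 0.2092 = 6.766 × 10^-3 mol
n(I2) = n(S2O3^2-)/2 = 3.383 × 10^-3 mol
n(OCl^-) in the aliquot = 3.383 × 10^-3 mol (1:1 ratio)
[OCl^-] = 3.383 × 10^-3 / 0.009987 = 0.3387 mol/L

0.3387 mol/L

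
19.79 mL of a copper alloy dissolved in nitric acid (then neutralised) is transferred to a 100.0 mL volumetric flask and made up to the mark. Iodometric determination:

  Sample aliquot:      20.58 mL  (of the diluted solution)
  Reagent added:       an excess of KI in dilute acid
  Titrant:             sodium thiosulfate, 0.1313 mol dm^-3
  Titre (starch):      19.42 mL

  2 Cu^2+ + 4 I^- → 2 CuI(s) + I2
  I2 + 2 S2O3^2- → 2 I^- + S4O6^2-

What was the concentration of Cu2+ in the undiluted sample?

n(S2O3^2-) = 0.01942 × 0.1313 = 2.550 × 10^-3 mol
n(I2) = n(S2O3^2-)/2 = 1.275 × 10^-3 mol
From the 2:1 ratio, n(Cu2+) in the aliquot = 2/1 × 1.275 × 10^-3 = 2.550 × 10^-3 mol
[Cu2+]_dilute = 2.550 × 10^-3 / 0.02058 = 0.1239 mol/L
[Cu2+]_original = 0.1239 × 100.0/19.79 = 0.6261 mol/L

0.6261 mol/L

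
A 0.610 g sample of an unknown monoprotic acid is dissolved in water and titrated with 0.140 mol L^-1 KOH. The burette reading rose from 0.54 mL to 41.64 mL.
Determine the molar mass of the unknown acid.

n(KOH) = 0.0411 L × 0.140 mol/L = 5.75 × 10^-3 mol
n(HA) = 5.75 × 10^-3 mol (1:1 ratio)
M = m / n = 0.610 g / 5.75 × 10^-3 mol = 106 g/mol

106 g/mol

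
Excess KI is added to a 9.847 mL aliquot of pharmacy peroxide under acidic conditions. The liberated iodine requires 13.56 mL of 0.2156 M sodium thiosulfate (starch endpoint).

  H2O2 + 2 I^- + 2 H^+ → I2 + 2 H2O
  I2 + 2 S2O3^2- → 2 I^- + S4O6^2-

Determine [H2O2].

0.1484 M

n(S2O3^2-) = 0.01356 × 0.2156 = 2.924 × 10^-3 mol
n(I2) = n(S2O3^2-)/2 = 1.462 × 10^-3 mol
n(H2O2) in the aliquot = 1.462 × 10^-3 mol (1:1 ratio)
[H2O2] = 1.462 × 10^-3 / 0.009847 = 0.1484 mol/L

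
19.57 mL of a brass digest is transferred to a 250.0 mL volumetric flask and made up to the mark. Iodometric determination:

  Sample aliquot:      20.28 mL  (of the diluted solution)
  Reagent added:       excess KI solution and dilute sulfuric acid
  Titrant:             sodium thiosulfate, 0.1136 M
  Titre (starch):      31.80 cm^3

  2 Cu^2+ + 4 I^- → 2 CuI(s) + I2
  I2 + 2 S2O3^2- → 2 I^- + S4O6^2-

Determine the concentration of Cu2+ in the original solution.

2.276 M

n(S2O3^2-) = 0.03180 × 0.1136 = 3.612 × 10^-3 mol
n(I2) = n(S2O3^2-)/2 = 1.806 × 10^-3 mol
From the 2:1 ratio, n(Cu2+) in the aliquot = 2/1 × 1.806 × 10^-3 = 3.612 × 10^-3 mol
[Cu2+]_dilute = 3.612 × 10^-3 / 0.02028 = 0.1781 mol/L
[Cu2+]_original = 0.1781 × 250.0/19.57 = 2.276 mol/L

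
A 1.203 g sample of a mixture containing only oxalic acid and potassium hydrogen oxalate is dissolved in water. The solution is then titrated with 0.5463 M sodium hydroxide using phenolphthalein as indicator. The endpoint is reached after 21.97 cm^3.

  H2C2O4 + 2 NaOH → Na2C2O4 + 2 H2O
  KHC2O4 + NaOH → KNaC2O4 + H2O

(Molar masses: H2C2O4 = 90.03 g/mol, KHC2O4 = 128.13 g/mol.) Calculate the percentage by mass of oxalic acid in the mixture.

15.07 %

n(NaOH) = 0.02197 × 0.5463 = 0.01200 mol
Let x = n(H2C2O4), y = n(KHC2O4).
Titrant: 2x + 1y = 0.01200;  mass: 90.03x + 128.13y = 1.203
Solving, x = 2.014 × 10^-3 mol, y = 7.974 × 10^-3 mol
mass of H2C2O4 = 2.014 × 10^-3 × 90.03 = 0.1814 g
% H2C2O4 = 0.1814 / 1.203 × 100 = 15.07 %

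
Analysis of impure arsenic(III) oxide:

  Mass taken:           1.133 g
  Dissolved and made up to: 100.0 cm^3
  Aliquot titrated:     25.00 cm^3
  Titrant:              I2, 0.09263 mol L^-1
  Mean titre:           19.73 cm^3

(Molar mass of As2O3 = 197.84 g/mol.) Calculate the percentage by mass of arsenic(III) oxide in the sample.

As2O3 + 2 I2 + 2 H2O → As2O5 + 4 HI
n(I2) per titration = 0.01973 × 0.09263 = 1.828 × 10^-3 mol
From the 1:2 ratio, n(As2O3) in each aliquot = 1/2 × 1.828 × 10^-3 = 9.138 × 10^-4 mol
n(As2O3) in the whole flask = 9.138 × 10^-4 × 100.0/25.00 = 3.655 × 10^-3 mol
mass of As2O3 = 3.655 × 10^-3 × 197.84 = 0.7231 g
% As2O3 = 0.7231 / 1.133 × 100 = 63.83 %

63.83 %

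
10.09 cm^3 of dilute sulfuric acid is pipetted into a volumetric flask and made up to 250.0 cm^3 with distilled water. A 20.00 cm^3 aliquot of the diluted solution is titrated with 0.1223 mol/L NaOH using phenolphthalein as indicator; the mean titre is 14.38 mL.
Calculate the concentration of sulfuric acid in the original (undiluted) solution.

H2SO4 + 2 NaOH → Na2SO4 + 2 H2O
n(NaOH) = 0.01438 × 0.1223 = 1.759 × 10^-3 mol
From the 1:2 ratio, n(H2SO4) in the aliquot = 1/2 × 1.759 × 10^-3 = 8.793 × 10^-4 mol
[H2SO4]_dilute = 8.793 × 10^-4 / 0.02000 = 0.04397 mol/L
Dilution factor = 250.0 / 10.09 = 24.78
[H2SO4]_stock = 0.04397 × 24.78 = 1.089 mol/L

1.089 mol/L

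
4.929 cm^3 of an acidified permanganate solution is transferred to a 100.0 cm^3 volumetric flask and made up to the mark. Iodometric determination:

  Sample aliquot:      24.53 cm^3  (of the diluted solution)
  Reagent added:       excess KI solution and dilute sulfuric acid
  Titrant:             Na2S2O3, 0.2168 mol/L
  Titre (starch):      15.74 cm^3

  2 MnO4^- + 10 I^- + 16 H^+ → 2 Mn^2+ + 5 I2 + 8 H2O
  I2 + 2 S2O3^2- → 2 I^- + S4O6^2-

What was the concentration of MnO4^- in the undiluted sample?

n(S2O3^2-) = 0.01574 × 0.2168 = 3.412 × 10^-3 mol
n(I2) = n(S2O3^2-)/2 = 1.706 × 10^-3 mol
From the 2:5 ratio, n(MnO4^-) in the aliquot = 2/5 × 1.706 × 10^-3 = 6.825 × 10^-4 mol
[MnO4^-]_dilute = 6.825 × 10^-4 / 0.02453 = 0.02782 mol/L
[MnO4^-]_original = 0.02782 × 100.0/4.929 = 0.5645 mol/L

0.5645 mol/L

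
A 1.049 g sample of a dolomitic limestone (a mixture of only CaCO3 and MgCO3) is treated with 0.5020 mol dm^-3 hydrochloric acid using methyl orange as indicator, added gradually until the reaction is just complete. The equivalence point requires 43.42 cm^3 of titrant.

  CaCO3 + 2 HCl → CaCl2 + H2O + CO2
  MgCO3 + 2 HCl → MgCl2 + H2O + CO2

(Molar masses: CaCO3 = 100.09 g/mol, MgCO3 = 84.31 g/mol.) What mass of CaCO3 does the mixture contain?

n(HCl) = 0.04342 × 0.5020 = 0.02180 mol
Let x = n(CaCO3), y = n(MgCO3).
Titrant: 2x + 2y = 0.02180;  mass: 100.09x + 84.31y = 1.049
Solving, x = 8.248 × 10^-3 mol, y = 2.650 × 10^-3 mol
mass of CaCO3 = 8.248 × 10^-3 × 100.09 = 0.8255 g

0.8255 g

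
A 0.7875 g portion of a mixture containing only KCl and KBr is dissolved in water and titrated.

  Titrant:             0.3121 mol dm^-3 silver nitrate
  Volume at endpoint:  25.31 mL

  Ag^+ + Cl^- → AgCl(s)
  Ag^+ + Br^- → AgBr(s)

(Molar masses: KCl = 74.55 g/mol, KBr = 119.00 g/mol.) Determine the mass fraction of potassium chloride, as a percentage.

n(AgNO3) = 0.02531 × 0.3121 = 7.899 × 10^-3 mol
Let x = n(KCl), y = n(KBr).
Titrant: 1x + 1y = 7.899 × 10^-3;  mass: 74.55x + 119.00y = 0.7875
Solving, x = 3.431 × 10^-3 mol, y = 4.468 × 10^-3 mol
mass of KCl = 3.431 × 10^-3 × 74.55 = 0.2558 g
% KCl = 0.2558 / 0.7875 × 100 = 32.48 %

32.48 %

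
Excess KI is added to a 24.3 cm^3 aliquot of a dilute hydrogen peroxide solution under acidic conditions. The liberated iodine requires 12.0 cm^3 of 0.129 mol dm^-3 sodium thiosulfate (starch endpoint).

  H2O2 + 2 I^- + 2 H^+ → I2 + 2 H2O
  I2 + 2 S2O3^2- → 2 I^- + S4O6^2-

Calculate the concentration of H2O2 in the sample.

0.0319 mol/L

n(S2O3^2-) = 0.0120 × 0.129 = 1.55 × 10^-3 mol
n(I2) = n(S2O3^2-)/2 = 7.74 × 10^-4 mol
n(H2O2) in the aliquot = 7.74 × 10^-4 mol (1:1 ratio)
[H2O2] = 7.74 × 10^-4 / 0.0243 = 0.0319 mol/L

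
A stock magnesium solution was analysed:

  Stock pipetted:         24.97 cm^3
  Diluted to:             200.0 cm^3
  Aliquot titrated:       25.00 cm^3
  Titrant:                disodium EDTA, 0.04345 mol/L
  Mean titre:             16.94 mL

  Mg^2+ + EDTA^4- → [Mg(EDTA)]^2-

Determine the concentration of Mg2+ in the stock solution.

n(EDTA) = 0.01694 × 0.04345 = 7.360 × 10^-4 mol
n(Mg2+) in the aliquot = 7.360 × 10^-4 mol (1:1 ratio)
[Mg2+]_dilute = 7.360 × 10^-4 / 0.02500 = 0.02944 mol/L
Dilution factor = 200.0 / 24.97 = 8.010
[Mg2+]_stock = 0.02944 × 8.010 = 0.2358 mol/L

0.2358 mol/L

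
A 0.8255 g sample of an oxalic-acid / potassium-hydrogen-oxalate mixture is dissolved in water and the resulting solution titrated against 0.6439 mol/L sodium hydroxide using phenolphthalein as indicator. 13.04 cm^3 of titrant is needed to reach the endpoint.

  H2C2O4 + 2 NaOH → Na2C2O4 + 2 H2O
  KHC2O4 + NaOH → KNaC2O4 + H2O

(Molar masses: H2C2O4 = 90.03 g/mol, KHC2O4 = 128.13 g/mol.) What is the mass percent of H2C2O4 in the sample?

16.42 %

n(NaOH) = 0.01304 × 0.6439 = 8.396 × 10^-3 mol
Let x = n(H2C2O4), y = n(KHC2O4).
Titrant: 2x + 1y = 8.396 × 10^-3;  mass: 90.03x + 128.13y = 0.8255
Solving, x = 1.506 × 10^-3 mol, y = 5.385 × 10^-3 mol
mass of H2C2O4 = 1.506 × 10^-3 × 90.03 = 0.1356 g
% H2C2O4 = 0.1356 / 0.8255 × 100 = 16.42 %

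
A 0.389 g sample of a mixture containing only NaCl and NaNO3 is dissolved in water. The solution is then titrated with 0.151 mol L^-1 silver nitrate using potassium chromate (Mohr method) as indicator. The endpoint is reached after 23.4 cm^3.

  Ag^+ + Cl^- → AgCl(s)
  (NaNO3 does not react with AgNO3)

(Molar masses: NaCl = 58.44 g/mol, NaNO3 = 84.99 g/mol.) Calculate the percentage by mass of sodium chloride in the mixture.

n(AgNO3) = 0.0234 × 0.151 = 3.53 × 10^-3 mol
Let x = n(NaCl), y = n(NaNO3).
Titrant: 1x = 3.53 × 10^-3;  mass: 58.44x + 84.99y = 0.389
Solving, x = 3.53 × 10^-3 mol, y = 2.15 × 10^-3 mol
mass of NaCl = 3.53 × 10^-3 × 58.44 = 0.206 g
% NaCl = 0.206 / 0.389 × 100 = 53.1 %

53.1 %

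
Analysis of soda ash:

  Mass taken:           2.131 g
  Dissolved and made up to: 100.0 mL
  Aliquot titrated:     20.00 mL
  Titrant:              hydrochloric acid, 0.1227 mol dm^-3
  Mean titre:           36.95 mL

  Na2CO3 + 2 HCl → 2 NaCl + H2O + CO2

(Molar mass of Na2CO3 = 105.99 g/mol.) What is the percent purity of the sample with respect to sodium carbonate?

n(HCl) per titration = 0.03695 × 0.1227 = 4.534 × 10^-3 mol
From the 1:2 ratio, n(Na2CO3) in each aliquot = 1/2 × 4.534 × 10^-3 = 2.267 × 10^-3 mol
n(Na2CO3) in the whole flask = 2.267 × 10^-3 × 100.0/20.00 = 0.01133 mol
mass of Na2CO3 = 0.01133 × 105.99 = 1.201 g
% Na2CO3 = 1.201 / 2.131 × 100 = 56.37 %

56.37 %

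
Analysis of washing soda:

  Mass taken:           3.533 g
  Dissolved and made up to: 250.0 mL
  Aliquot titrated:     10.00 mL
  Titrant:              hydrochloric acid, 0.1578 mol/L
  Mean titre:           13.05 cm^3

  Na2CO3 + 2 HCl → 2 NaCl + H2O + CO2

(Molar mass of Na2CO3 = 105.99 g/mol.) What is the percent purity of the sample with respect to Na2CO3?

n(HCl) per titration = 0.01305 × 0.1578 = 2.059 × 10^-3 mol
From the 1:2 ratio, n(Na2CO3) in each aliquot = 1/2 × 2.059 × 10^-3 = 1.030 × 10^-3 mol
n(Na2CO3) in the whole flask = 1.030 × 10^-3 × 250.0/10.00 = 0.02574 mol
mass of Na2CO3 = 0.02574 × 105.99 = 2.728 g
% Na2CO3 = 2.728 / 3.533 × 100 = 77.22 %

77.22 %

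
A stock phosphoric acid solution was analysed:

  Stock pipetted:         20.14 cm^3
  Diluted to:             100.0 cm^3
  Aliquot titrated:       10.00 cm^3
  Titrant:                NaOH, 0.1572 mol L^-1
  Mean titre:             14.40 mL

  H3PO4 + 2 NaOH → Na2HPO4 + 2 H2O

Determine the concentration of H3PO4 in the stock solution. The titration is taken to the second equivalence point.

0.5620 mol/L

n(NaOH) = 0.01440 × 0.1572 = 2.264 × 10^-3 mol
From the 1:2 ratio, n(H3PO4) in the aliquot = 1/2 × 2.264 × 10^-3 = 1.132 × 10^-3 mol
[H3PO4]_dilute = 1.132 × 10^-3 / 0.01000 = 0.1132 mol/L
Dilution factor = 100.0 / 20.14 = 4.965
[H3PO4]_stock = 0.1132 × 4.965 = 0.5620 mol/L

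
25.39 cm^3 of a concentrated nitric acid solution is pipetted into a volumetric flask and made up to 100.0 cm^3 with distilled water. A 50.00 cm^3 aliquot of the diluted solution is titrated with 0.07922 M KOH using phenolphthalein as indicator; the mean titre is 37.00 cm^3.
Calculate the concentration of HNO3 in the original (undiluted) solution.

0.2309 M

HNO3 + KOH → KNO3 + H2O
n(KOH) = 0.03700 × 0.07922 = 2.931 × 10^-3 mol
n(HNO3) in the aliquot = 2.931 × 10^-3 mol (1:1 ratio)
[HNO3]_dilute = 2.931 × 10^-3 / 0.05000 = 0.05862 mol/L
Dilution factor = 100.0 / 25.39 = 3.939
[HNO3]_stock = 0.05862 × 3.939 = 0.2309 mol/L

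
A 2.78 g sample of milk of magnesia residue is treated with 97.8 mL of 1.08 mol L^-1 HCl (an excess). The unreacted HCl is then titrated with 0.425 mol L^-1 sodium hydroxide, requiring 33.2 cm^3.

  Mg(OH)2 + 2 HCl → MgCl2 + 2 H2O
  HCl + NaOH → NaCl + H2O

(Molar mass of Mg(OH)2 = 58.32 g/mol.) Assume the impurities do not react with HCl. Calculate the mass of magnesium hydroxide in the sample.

2.67 g

n(HCl) added = 0.0978 × 1.08 = 0.106 mol
n(NaOH) used in back-titration = 0.0332 × 0.425 = 0.0141 mol
n(HCl) left over = 0.0141 mol (1:1 ratio)
n(HCl) consumed by analyte = 0.106 − 0.0141 = 0.0915 mol
From the 1:2 ratio, n(Mg(OH)2) = 1/2 × 0.0915 = 0.0458 mol
mass of Mg(OH)2 = 0.0458 × 58.32 = 2.67 g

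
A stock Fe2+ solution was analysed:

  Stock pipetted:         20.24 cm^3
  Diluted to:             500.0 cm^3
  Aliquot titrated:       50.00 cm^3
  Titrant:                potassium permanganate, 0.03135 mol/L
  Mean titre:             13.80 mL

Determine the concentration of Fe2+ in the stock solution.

1.069 mol/L

MnO4^- + 5 Fe^2+ + 8 H^+ → Mn^2+ + 5 Fe^3+ + 4 H2O
n(KMnO4) = 0.01380 × 0.03135 = 4.326 × 10^-4 mol
From the 5:1 ratio, n(Fe2+) in the aliquot = 5/1 × 4.326 × 10^-4 = 2.163 × 10^-3 mol
[Fe2+]_dilute = 2.163 × 10^-3 / 0.05000 = 0.04326 mol/L
Dilution factor = 500.0 / 20.24 = 24.70
[Fe2+]_stock = 0.04326 × 24.70 = 1.069 mol/L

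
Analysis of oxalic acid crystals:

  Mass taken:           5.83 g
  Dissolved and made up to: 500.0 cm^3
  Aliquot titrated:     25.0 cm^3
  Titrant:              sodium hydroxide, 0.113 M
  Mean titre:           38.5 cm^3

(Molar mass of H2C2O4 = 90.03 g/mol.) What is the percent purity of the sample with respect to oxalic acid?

67.2 %

H2C2O4 + 2 NaOH → Na2C2O4 + 2 H2O
n(NaOH) per titration = 0.0385 × 0.113 = 4.35 × 10^-3 mol
From the 1:2 ratio, n(H2C2O4) in each aliquot = 1/2 × 4.35 × 10^-3 = 2.18 × 10^-3 mol
n(H2C2O4) in the whole flask = 2.18 × 10^-3 × 500.0/25.0 = 0.0435 mol
mass of H2C2O4 = 0.0435 × 90.03 = 3.92 g
% H2C2O4 = 3.92 / 5.83 × 100 = 67.2 %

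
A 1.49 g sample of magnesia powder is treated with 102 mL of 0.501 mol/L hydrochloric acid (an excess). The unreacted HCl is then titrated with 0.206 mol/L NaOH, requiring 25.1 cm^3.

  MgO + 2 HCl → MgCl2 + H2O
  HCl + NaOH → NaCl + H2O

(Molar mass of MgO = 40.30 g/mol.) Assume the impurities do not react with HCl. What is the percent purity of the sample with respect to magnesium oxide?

n(HCl) added = 0.102 × 0.501 = 0.0511 mol
n(NaOH) used in back-titration = 0.0251 × 0.206 = 5.17 × 10^-3 mol
n(HCl) left over = 5.17 × 10^-3 mol (1:1 ratio)
n(HCl) consumed by analyte = 0.0511 − 5.17 × 10^-3 = 0.0459 mol
From the 1:2 ratio, n(MgO) = 1/2 × 0.0459 = 0.0230 mol
mass of MgO = 0.0230 × 40.30 = 0.926 g
% MgO = 0.926 / 1.49 × 100 = 62.1 %

62.1 %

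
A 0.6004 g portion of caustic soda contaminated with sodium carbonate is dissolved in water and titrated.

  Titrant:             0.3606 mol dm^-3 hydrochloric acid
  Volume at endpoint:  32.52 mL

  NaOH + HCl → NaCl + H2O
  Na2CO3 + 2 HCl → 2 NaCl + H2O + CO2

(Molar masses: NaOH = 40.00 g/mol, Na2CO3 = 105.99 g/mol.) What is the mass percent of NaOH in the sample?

10.80 %

n(HCl) = 0.03252 × 0.3606 = 0.01173 mol
Let x = n(NaOH), y = n(Na2CO3).
Titrant: 1x + 2y = 0.01173;  mass: 40.00x + 105.99y = 0.6004
Solving, x = 1.620 × 10^-3 mol, y = 5.053 × 10^-3 mol
mass of NaOH = 1.620 × 10^-3 × 40.00 = 0.06482 g
% NaOH = 0.06482 / 0.6004 × 100 = 10.80 %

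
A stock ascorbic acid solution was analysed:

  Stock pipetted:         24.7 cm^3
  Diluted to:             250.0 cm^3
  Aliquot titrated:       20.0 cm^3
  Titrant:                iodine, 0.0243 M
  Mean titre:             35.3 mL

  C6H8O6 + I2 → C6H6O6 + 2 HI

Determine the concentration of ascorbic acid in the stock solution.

n(I2) = 0.0353 × 0.0243 = 8.58 × 10^-4 mol
n(C6H8O6) in the aliquot = 8.58 × 10^-4 mol (1:1 ratio)
[C6H8O6]_dilute = 8.58 × 10^-4 / 0.0200 = 0.0429 mol/L
Dilution factor = 250.0 / 24.7 = 10.12
[C6H8O6]_stock = 0.0429 × 10.12 = 0.434 mol/L

0.434 M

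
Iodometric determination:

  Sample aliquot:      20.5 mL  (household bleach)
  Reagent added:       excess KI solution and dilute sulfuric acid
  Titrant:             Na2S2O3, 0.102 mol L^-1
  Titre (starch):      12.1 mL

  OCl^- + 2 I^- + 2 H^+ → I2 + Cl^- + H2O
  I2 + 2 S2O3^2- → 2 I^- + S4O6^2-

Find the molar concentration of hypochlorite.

0.0301 mol/L

n(S2O3^2-) = 0.0121 × 0.102 = 1.23 × 10^-3 mol
n(I2) = n(S2O3^2-)/2 = 6.17 × 10^-4 mol
n(OCl^-) in the aliquot = 6.17 × 10^-4 mol (1:1 ratio)
[OCl^-] = 6.17 × 10^-4 / 0.0205 = 0.0301 mol/L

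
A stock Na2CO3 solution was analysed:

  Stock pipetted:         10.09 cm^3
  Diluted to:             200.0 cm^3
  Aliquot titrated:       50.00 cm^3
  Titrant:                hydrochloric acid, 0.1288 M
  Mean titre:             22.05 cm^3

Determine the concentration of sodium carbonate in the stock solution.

0.5629 M

Na2CO3 + 2 HCl → 2 NaCl + H2O + CO2
n(HCl) = 0.02205 × 0.1288 = 2.840 × 10^-3 mol
From the 1:2 ratio, n(Na2CO3) in the aliquot = 1/2 × 2.840 × 10^-3 = 1.420 × 10^-3 mol
[Na2CO3]_dilute = 1.420 × 10^-3 / 0.05000 = 0.02840 mol/L
Dilution factor = 200.0 / 10.09 = 19.82
[Na2CO3]_stock = 0.02840 × 19.82 = 0.5629 mol/L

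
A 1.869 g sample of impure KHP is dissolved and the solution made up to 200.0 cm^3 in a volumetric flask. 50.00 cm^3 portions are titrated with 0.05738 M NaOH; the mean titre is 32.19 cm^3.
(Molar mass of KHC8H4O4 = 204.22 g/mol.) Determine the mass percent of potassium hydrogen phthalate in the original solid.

KHC8H4O4 + NaOH → KNaC8H4O4 + H2O
n(NaOH) per titration = 0.03219 × 0.05738 = 1.847 × 10^-3 mol
n(KHC8H4O4) in each aliquot = 1.847 × 10^-3 mol (1:1 ratio)
n(KHC8H4O4) in the whole flask = 1.847 × 10^-3 × 200.0/50.00 = 7.388 × 10^-3 mol
mass of KHC8H4O4 = 7.388 × 10^-3 × 204.22 = 1.509 g
% KHC8H4O4 = 1.509 / 1.869 × 100 = 80.73 %

80.73 %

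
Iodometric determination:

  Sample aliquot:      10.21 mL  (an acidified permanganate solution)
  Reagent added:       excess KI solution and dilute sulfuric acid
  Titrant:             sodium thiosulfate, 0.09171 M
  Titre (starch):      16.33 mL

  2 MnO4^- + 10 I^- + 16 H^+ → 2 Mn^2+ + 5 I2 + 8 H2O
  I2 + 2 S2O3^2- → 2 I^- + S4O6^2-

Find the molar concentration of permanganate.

n(S2O3^2-) = 0.01633 × 0.09171 = 1.498 × 10^-3 mol
n(I2) = n(S2O3^2-)/2 = 7.488 × 10^-4 mol
From the 2:5 ratio, n(MnO4^-) in the aliquot = 2/5 × 7.488 × 10^-4 = 2.995 × 10^-4 mol
[MnO4^-] = 2.995 × 10^-4 / 0.01021 = 0.02934 mol/L

0.02934 M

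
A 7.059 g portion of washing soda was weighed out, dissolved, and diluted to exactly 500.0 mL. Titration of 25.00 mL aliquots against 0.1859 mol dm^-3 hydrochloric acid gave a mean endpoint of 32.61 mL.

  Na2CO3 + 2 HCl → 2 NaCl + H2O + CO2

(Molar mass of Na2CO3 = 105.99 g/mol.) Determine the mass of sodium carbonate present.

6.425 g

n(HCl) per titration = 0.03261 × 0.1859 = 6.062 × 10^-3 mol
From the 1:2 ratio, n(Na2CO3) in each aliquot = 1/2 × 6.062 × 10^-3 = 3.031 × 10^-3 mol
n(Na2CO3) in the whole flask = 3.031 × 10^-3 × 500.0/25.00 = 0.06062 mol
mass of Na2CO3 = 0.06062 × 105.99 = 6.425 g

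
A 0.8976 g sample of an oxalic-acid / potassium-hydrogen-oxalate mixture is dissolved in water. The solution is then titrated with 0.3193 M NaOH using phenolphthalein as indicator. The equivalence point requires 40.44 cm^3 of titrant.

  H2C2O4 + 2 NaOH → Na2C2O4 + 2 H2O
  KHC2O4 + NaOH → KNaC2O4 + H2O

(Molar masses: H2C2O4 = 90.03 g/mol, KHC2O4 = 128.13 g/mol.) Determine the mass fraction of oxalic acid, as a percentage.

45.67 %

n(NaOH) = 0.04044 × 0.3193 = 0.01291 mol
Let x = n(H2C2O4), y = n(KHC2O4).
Titrant: 2x + 1y = 0.01291;  mass: 90.03x + 128.13y = 0.8976
Solving, x = 4.553 × 10^-3 mol, y = 3.806 × 10^-3 mol
mass of H2C2O4 = 4.553 × 10^-3 × 90.03 = 0.4099 g
% H2C2O4 = 0.4099 / 0.8976 × 100 = 45.67 %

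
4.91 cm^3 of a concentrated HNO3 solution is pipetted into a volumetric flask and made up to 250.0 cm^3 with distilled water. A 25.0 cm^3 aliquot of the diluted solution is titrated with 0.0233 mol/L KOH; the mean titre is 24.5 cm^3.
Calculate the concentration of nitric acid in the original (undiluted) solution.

HNO3 + KOH → KNO3 + H2O
n(KOH) = 0.0245 × 0.0233 = 5.71 × 10^-4 mol
n(HNO3) in the aliquot = 5.71 × 10^-4 mol (1:1 ratio)
[HNO3]_dilute = 5.71 × 10^-4 / 0.0250 = 0.0228 mol/L
Dilution factor = 250.0 / 4.91 = 50.92
[HNO3]_stock = 0.0228 × 50.92 = 1.16 mol/L

1.16 mol/L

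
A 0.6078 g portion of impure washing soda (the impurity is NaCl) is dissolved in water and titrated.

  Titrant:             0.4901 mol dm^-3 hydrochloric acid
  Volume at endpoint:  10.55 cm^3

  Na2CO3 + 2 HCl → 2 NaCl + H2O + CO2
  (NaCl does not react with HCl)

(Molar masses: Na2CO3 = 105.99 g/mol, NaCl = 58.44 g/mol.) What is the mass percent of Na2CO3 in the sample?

n(HCl) = 0.01055 × 0.4901 = 5.171 × 10^-3 mol
Let x = n(Na2CO3), y = n(NaCl).
Titrant: 2x = 5.171 × 10^-3;  mass: 105.99x + 58.44y = 0.6078
Solving, x = 2.585 × 10^-3 mol, y = 5.712 × 10^-3 mol
mass of Na2CO3 = 2.585 × 10^-3 × 105.99 = 0.2740 g
% Na2CO3 = 0.2740 / 0.6078 × 100 = 45.08 %

45.08 %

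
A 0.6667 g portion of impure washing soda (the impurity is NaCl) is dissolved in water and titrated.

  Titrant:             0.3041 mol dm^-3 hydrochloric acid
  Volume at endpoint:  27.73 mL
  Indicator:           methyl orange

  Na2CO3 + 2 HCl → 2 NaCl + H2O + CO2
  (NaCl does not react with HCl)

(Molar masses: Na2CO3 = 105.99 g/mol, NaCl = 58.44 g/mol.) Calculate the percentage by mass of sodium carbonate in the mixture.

67.03 %

n(HCl) = 0.02773 × 0.3041 = 8.433 × 10^-3 mol
Let x = n(Na2CO3), y = n(NaCl).
Titrant: 2x = 8.433 × 10^-3;  mass: 105.99x + 58.44y = 0.6667
Solving, x = 4.216 × 10^-3 mol, y = 3.761 × 10^-3 mol
mass of Na2CO3 = 4.216 × 10^-3 × 105.99 = 0.4469 g
% Na2CO3 = 0.4469 / 0.6667 × 100 = 67.03 %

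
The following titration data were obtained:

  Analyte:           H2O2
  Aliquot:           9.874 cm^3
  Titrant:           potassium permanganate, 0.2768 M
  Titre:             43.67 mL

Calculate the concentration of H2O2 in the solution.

3.061 M

2 MnO4^- + 5 H2O2 + 6 H^+ → 2 Mn^2+ + 5 O2 + 8 H2O
n(KMnO4) = 0.04367 L × 0.2768 mol/L = 0.01209 mol
From the 5:2 mole ratio, n(H2O2) = 5/2 × 0.01209 = 0.03022 mol
[H2O2] = 0.03022 mol / 0.009874 L = 3.061 mol/L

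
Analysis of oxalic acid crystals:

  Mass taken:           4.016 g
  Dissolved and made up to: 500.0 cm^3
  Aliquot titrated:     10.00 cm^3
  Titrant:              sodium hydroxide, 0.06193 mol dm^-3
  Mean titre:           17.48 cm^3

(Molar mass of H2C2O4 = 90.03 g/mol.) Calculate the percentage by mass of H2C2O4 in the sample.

H2C2O4 + 2 NaOH → Na2C2O4 + 2 H2O
n(NaOH) per titration = 0.01748 × 0.06193 = 1.083 × 10^-3 mol
From the 1:2 ratio, n(H2C2O4) in each aliquot = 1/2 × 1.083 × 10^-3 = 5.413 × 10^-4 mol
n(H2C2O4) in the whole flask = 5.413 × 10^-4 × 500.0/10.00 = 0.02706 mol
mass of H2C2O4 = 0.02706 × 90.03 = 2.437 g
% H2C2O4 = 2.437 / 4.016 × 100 = 60.67 %

60.67 %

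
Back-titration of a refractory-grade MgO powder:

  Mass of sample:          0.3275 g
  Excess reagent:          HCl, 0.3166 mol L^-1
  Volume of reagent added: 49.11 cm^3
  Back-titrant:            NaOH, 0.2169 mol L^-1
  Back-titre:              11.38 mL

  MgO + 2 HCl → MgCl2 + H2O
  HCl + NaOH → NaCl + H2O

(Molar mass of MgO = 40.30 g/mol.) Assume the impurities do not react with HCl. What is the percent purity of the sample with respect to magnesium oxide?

n(HCl) added = 0.04911 × 0.3166 = 0.01555 mol
n(NaOH) used in back-titration = 0.01138 × 0.2169 = 2.468 × 10^-3 mol
n(HCl) left over = 2.468 × 10^-3 mol (1:1 ratio)
n(HCl) consumed by analyte = 0.01555 − 2.468 × 10^-3 = 0.01308 mol
From the 1:2 ratio, n(MgO) = 1/2 × 0.01308 = 6.540 × 10^-3 mol
mass of MgO = 6.540 × 10^-3 × 40.30 = 0.2636 g
% MgO = 0.2636 / 0.3275 × 100 = 80.48 %

80.48 %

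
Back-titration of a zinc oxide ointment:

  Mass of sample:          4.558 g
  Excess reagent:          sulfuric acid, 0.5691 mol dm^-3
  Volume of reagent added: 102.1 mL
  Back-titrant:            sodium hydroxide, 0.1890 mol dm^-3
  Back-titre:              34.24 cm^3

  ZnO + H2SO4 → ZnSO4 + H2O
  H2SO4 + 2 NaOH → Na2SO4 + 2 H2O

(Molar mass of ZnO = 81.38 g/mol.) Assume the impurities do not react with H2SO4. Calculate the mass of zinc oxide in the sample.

n(H2SO4) added = 0.1021 × 0.5691 = 0.05811 mol
n(NaOH) used in back-titration = 0.03424 × 0.1890 = 6.471 × 10^-3 mol
From the 1:2 ratio, n(H2SO4) left over = 1/2 × 6.471 × 10^-3 = 3.236 × 10^-3 mol
n(H2SO4) consumed by analyte = 0.05811 − 3.236 × 10^-3 = 0.05487 mol
n(ZnO) = 0.05487 mol (1:1 ratio)
mass of ZnO = 0.05487 × 81.38 = 4.465 g

4.465 g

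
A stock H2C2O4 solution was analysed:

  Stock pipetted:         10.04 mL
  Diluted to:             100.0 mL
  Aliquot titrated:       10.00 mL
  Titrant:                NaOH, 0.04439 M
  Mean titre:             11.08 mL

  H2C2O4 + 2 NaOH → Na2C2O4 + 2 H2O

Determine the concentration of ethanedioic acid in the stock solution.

n(NaOH) = 0.01108 × 0.04439 = 4.918 × 10^-4 mol
From the 1:2 ratio, n(H2C2O4) in the aliquot = 1/2 × 4.918 × 10^-4 = 2.459 × 10^-4 mol
[H2C2O4]_dilute = 2.459 × 10^-4 / 0.01000 = 0.02459 mol/L
Dilution factor = 100.0 / 10.04 = 9.960
[H2C2O4]_stock = 0.02459 × 9.960 = 0.2449 mol/L

0.2449 M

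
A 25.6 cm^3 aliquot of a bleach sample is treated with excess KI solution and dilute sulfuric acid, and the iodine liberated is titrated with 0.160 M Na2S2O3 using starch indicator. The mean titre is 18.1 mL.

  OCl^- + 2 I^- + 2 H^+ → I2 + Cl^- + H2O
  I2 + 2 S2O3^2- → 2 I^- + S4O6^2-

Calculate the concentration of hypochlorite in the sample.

n(S2O3^2-) = 0.0181 × 0.160 = 2.90 × 10^-3 mol
n(I2) = n(S2O3^2-)/2 = 1.45 × 10^-3 mol
n(OCl^-) in the aliquot = 1.45 × 10^-3 mol (1:1 ratio)
[OCl^-] = 1.45 × 10^-3 / 0.0256 = 0.0566 mol/L

0.0566 M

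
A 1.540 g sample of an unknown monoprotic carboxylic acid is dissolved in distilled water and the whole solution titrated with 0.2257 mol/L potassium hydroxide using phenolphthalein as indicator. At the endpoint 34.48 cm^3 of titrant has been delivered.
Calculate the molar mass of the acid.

n(KOH) = 0.03448 L × 0.2257 mol/L = 7.782 × 10^-3 mol
n(HA) = 7.782 × 10^-3 mol (1:1 ratio)
M = m / n = 1.540 g / 7.782 × 10^-3 mol = 197.9 g/mol

197.9 g/mol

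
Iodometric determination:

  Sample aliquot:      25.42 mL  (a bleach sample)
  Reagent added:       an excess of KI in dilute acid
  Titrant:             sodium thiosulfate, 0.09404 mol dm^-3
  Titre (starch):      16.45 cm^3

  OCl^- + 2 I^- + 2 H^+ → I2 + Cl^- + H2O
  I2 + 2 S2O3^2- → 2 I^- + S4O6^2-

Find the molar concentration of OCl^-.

0.03043 mol/L

n(S2O3^2-) = 0.01645 × 0.09404 = 1.547 × 10^-3 mol
n(I2) = n(S2O3^2-)/2 = 7.735 × 10^-4 mol
n(OCl^-) in the aliquot = 7.735 × 10^-4 mol (1:1 ratio)
[OCl^-] = 7.735 × 10^-4 / 0.02542 = 0.03043 mol/L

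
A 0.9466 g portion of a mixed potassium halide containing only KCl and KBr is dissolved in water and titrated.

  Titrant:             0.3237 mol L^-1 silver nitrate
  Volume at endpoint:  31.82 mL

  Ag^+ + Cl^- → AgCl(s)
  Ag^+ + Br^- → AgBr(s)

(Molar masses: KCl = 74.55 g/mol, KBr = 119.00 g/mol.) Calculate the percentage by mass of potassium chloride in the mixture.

49.45 %

n(AgNO3) = 0.03182 × 0.3237 = 0.01030 mol
Let x = n(KCl), y = n(KBr).
Titrant: 1x + 1y = 0.01030;  mass: 74.55x + 119.00y = 0.9466
Solving, x = 6.279 × 10^-3 mol, y = 4.021 × 10^-3 mol
mass of KCl = 6.279 × 10^-3 × 74.55 = 0.4681 g
% KCl = 0.4681 / 0.9466 × 100 = 49.45 %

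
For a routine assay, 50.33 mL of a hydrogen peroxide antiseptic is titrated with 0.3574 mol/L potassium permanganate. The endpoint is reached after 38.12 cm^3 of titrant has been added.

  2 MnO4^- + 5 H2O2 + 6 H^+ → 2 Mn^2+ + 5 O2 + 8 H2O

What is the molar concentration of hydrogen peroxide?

0.6767 mol/L

n(KMnO4) = 0.03812 L × 0.3574 mol/L = 0.01362 mol
From the 5:2 mole ratio, n(H2O2) = 5/2 × 0.01362 = 0.03406 mol
[H2O2] = 0.03406 mol / 0.05033 L = 0.6767 mol/L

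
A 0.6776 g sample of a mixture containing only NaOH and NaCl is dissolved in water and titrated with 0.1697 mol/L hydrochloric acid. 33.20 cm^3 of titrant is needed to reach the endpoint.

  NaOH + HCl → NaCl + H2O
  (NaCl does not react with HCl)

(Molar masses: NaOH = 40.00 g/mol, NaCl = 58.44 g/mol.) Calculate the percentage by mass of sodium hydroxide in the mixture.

n(HCl) = 0.03320 × 0.1697 = 5.634 × 10^-3 mol
Let x = n(NaOH), y = n(NaCl).
Titrant: 1x = 5.634 × 10^-3;  mass: 40.00x + 58.44y = 0.6776
Solving, x = 5.634 × 10^-3 mol, y = 7.739 × 10^-3 mol
mass of NaOH = 5.634 × 10^-3 × 40.00 = 0.2254 g
% NaOH = 0.2254 / 0.6776 × 100 = 33.26 %

33.26 %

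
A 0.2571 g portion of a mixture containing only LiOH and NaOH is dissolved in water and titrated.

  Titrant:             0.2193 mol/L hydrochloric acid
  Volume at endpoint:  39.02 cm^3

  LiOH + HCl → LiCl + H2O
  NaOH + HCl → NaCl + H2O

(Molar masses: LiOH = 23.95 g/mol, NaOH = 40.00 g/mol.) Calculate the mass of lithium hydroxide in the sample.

n(HCl) = 0.03902 × 0.2193 = 8.557 × 10^-3 mol
Let x = n(LiOH), y = n(NaOH).
Titrant: 1x + 1y = 8.557 × 10^-3;  mass: 23.95x + 40.00y = 0.2571
Solving, x = 5.307 × 10^-3 mol, y = 3.250 × 10^-3 mol
mass of LiOH = 5.307 × 10^-3 × 23.95 = 0.1271 g

0.1271 g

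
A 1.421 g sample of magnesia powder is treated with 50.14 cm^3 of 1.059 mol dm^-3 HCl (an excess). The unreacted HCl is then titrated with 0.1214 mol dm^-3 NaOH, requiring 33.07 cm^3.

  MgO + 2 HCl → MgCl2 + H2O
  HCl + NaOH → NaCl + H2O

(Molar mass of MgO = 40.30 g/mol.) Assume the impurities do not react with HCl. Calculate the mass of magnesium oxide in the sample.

0.9890 g

n(HCl) added = 0.05014 × 1.059 = 0.05310 mol
n(NaOH) used in back-titration = 0.03307 × 0.1214 = 4.015 × 10^-3 mol
n(HCl) left over = 4.015 × 10^-3 mol (1:1 ratio)
n(HCl) consumed by analyte = 0.05310 − 4.015 × 10^-3 = 0.04908 mol
From the 1:2 ratio, n(MgO) = 1/2 × 0.04908 = 0.02454 mol
mass of MgO = 0.02454 × 40.30 = 0.9890 g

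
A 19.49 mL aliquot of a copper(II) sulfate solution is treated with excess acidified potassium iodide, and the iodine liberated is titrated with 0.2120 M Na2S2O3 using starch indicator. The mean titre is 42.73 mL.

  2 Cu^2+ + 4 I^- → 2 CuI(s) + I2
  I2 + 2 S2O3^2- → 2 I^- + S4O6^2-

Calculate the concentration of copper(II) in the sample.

0.4648 M

n(S2O3^2-) = 0.04273 × 0.2120 = 9.059 × 10^-3 mol
n(I2) = n(S2O3^2-)/2 = 4.529 × 10^-3 mol
From the 2:1 ratio, n(Cu2+) in the aliquot = 2/1 × 4.529 × 10^-3 = 9.059 × 10^-3 mol
[Cu2+] = 9.059 × 10^-3 / 0.01949 = 0.4648 mol/L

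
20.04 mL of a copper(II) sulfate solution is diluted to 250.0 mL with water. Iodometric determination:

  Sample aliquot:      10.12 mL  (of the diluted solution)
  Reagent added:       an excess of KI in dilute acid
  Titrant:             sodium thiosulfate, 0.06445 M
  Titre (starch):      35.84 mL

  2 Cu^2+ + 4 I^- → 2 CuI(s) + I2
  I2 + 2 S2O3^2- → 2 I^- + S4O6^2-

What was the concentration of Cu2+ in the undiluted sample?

2.847 M

n(S2O3^2-) = 0.03584 × 0.06445 = 2.310 × 10^-3 mol
n(I2) = n(S2O3^2-)/2 = 1.155 × 10^-3 mol
From the 2:1 ratio, n(Cu2+) in the aliquot = 2/1 × 1.155 × 10^-3 = 2.310 × 10^-3 mol
[Cu2+]_dilute = 2.310 × 10^-3 / 0.01012 = 0.2282 mol/L
[Cu2+]_original = 0.2282 × 250.0/20.04 = 2.847 mol/L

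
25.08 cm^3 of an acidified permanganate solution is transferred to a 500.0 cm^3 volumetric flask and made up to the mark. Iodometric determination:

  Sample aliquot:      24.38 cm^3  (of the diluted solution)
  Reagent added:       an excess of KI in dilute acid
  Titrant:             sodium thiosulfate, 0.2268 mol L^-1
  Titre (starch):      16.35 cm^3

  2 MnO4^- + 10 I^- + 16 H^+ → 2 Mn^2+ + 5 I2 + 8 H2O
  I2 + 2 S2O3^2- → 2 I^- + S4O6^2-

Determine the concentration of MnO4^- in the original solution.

0.6065 mol/L

n(S2O3^2-) = 0.01635 × 0.2268 = 3.708 × 10^-3 mol
n(I2) = n(S2O3^2-)/2 = 1.854 × 10^-3 mol
From the 2:5 ratio, n(MnO4^-) in the aliquot = 2/5 × 1.854 × 10^-3 = 7.416 × 10^-4 mol
[MnO4^-]_dilute = 7.416 × 10^-4 / 0.02438 = 0.03042 mol/L
[MnO4^-]_original = 0.03042 × 500.0/25.08 = 0.6065 mol/L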